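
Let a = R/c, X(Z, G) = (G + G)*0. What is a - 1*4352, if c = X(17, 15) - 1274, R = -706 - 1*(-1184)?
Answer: -2772463/637 ≈ -4352.4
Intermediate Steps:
X(Z, G) = 0 (X(Z, G) = (2*G)*0 = 0)
R = 478 (R = -706 + 1184 = 478)
c = -1274 (c = 0 - 1274 = -1274)
a = -239/637 (a = 478/(-1274) = 478*(-1/1274) = -239/637 ≈ -0.37520)
a - 1*4352 = -239/637 - 1*4352 = -239/637 - 4352 = -2772463/637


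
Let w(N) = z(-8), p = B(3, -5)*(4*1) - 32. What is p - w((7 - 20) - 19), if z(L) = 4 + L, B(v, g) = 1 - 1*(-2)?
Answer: -16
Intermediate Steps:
B(v, g) = 3 (B(v, g) = 1 + 2 = 3)
p = -20 (p = 3*(4*1) - 32 = 3*4 - 32 = 12 - 32 = -20)
w(N) = -4 (w(N) = 4 - 8 = -4)
p - w((7 - 20) - 19) = -20 - 1*(-4) = -20 + 4 = -16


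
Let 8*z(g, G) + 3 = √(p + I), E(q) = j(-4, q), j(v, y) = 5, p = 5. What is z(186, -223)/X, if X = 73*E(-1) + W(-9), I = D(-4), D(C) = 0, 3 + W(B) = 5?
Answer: -3/2936 + √5/2936 ≈ -0.00026019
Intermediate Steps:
W(B) = 2 (W(B) = -3 + 5 = 2)
E(q) = 5
I = 0
z(g, G) = -3/8 + √5/8 (z(g, G) = -3/8 + √(5 + 0)/8 = -3/8 + √5/8)
X = 367 (X = 73*5 + 2 = 365 + 2 = 367)
z(186, -223)/X = (-3/8 + √5/8)/367 = (-3/8 + √5/8)*(1/367) = -3/2936 + √5/2936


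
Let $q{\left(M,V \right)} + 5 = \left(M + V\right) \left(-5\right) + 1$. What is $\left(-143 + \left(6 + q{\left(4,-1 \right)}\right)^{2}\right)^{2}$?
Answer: $676$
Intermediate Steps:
$q{\left(M,V \right)} = -4 - 5 M - 5 V$ ($q{\left(M,V \right)} = -5 + \left(\left(M + V\right) \left(-5\right) + 1\right) = -5 - \left(-1 + 5 M + 5 V\right) = -4 - 5 M - 5 V$)
$\left(-143 + \left(6 + q{\left(4,-1 \right)}\right)^{2}\right)^{2} = \left(-143 + \left(6 - 19\right)^{2}\right)^{2} = \left(-143 + \left(-13\right)^{2}\right)^{2} = \left(-143 + 169\right)^{2} = 26^{2} = 676$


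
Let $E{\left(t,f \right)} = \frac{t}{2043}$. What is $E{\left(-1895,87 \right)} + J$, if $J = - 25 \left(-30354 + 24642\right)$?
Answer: $\frac{291738505}{2043} \approx 1.428 \cdot 10^{5}$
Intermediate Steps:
$E{\left(t,f \right)} = \frac{t}{2043}$ ($E{\left(t,f \right)} = t \frac{1}{2043} = \frac{t}{2043}$)
$J = 142800$ ($J = \left(-25\right) \left(-5712\right) = 142800$)
$E{\left(-1895,87 \right)} + J = \frac{1}{2043} \left(-1895\right) + 142800 = - \frac{1895}{2043} + 142800 = \frac{291738505}{2043}$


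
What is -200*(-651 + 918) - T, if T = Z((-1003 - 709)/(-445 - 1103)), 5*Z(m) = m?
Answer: -103329428/1935 ≈ -53400.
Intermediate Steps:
Z(m) = m/5
T = 428/1935 (T = ((-1003 - 709)/(-445 - 1103))/5 = (-1712/(-1548))/5 = (-1712*(-1/1548))/5 = (⅕)*(428/387) = 428/1935 ≈ 0.22119)
-200*(-651 + 918) - T = -200*(-651 + 918) - 1*428/1935 = -200*267 - 428/1935 = -53400 - 428/1935 = -103329428/1935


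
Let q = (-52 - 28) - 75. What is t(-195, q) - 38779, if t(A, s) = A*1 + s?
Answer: -39129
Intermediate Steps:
q = -155 (q = -80 - 75 = -155)
t(A, s) = A + s
t(-195, q) - 38779 = (-195 - 155) - 38779 = -350 - 38779 = -39129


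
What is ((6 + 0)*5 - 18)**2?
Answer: 144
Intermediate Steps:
((6 + 0)*5 - 18)**2 = (6*5 - 18)**2 = (30 - 18)**2 = 12**2 = 144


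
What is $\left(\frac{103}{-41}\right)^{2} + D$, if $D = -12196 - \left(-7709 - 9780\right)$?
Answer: $\frac{8908142}{1681} \approx 5299.3$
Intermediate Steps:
$D = 5293$ ($D = -12196 - \left(-7709 - 9780\right) = -12196 - -17489 = -12196 + 17489 = 5293$)
$\left(\frac{103}{-41}\right)^{2} + D = \left(\frac{103}{-41}\right)^{2} + 5293 = \left(103 \left(- \frac{1}{41}\right)\right)^{2} + 5293 = \left(- \frac{103}{41}\right)^{2} + 5293 = \frac{10609}{1681} + 5293 = \frac{8908142}{1681}$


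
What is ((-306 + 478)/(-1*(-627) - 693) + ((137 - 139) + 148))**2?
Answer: 22391824/1089 ≈ 20562.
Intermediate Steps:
((-306 + 478)/(-1*(-627) - 693) + ((137 - 139) + 148))**2 = (172/(627 - 693) + (-2 + 148))**2 = (172/(-66) + 146)**2 = (172*(-1/66) + 146)**2 = (-86/33 + 146)**2 = (4732/33)**2 = 22391824/1089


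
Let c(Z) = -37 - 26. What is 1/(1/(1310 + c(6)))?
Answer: 1247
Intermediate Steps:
c(Z) = -63
1/(1/(1310 + c(6))) = 1/(1/(1310 - 63)) = 1/(1/1247) = 1247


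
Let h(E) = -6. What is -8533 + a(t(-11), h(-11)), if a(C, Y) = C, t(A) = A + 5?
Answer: -8539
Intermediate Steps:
t(A) = 5 + A
-8533 + a(t(-11), h(-11)) = -8533 + (5 - 11) = -8533 - 6 = -8539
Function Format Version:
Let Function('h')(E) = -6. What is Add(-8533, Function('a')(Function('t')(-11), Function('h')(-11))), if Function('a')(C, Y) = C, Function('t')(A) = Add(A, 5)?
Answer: -8539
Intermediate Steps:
Function('t')(A) = Add(5, A)
Add(-8533, Function('a')(Function('t')(-11), Function('h')(-11))) = Add(-8533, Add(5, -11)) = Add(-8533, -6) = -8539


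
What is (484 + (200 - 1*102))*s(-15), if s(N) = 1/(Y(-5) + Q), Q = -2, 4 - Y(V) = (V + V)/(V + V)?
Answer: 582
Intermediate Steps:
Y(V) = 3 (Y(V) = 4 - (V + V)/(V + V) = 4 - 2*V/(2*V) = 4 - 2*V*1/(2*V) = 4 - 1*1 = 4 - 1 = 3)
s(N) = 1 (s(N) = 1/(3 - 2) = 1/1 = 1)
(484 + (200 - 1*102))*s(-15) = (484 + (200 - 1*102))*1 = (484 + (200 - 102))*1 = (484 + 98)*1 = 582*1 = 582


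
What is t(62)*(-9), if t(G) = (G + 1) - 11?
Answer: -468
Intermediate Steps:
t(G) = -10 + G (t(G) = (1 + G) - 11 = -10 + G)
t(62)*(-9) = (-10 + 62)*(-9) = 52*(-9) = -468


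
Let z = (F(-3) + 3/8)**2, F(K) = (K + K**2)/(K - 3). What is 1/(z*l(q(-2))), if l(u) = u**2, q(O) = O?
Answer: 16/25 ≈ 0.64000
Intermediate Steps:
F(K) = (K + K**2)/(-3 + K)
z = 25/64 (z = (-3*(1 - 3)/(-3 - 3) + 3/8)**2 = (-3*(-2)/(-6) + 3*(1/8))**2 = (-3*(-1/6)*(-2) + 3/8)**2 = (-1 + 3/8)**2 = (-5/8)**2 = 25/64 ≈ 0.39063)
1/(z*l(q(-2))) = 1/((25/64)*(-2)**2) = 1/((25/64)*4) = 1/(25/16) = 16/25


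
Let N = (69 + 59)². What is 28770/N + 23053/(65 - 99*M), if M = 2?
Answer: -186936971/1089536 ≈ -171.57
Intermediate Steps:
N = 16384 (N = 128² = 16384)
28770/N + 23053/(65 - 99*M) = 28770/16384 + 23053/(65 - 99*2) = 28770*(1/16384) + 23053/(65 - 198) = 14385/8192 + 23053/(-133) = 14385/8192 + 23053*(-1/133) = 14385/8192 - 23053/133 = -186936971/1089536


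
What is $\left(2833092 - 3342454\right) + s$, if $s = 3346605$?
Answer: $2837243$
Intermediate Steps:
$\left(2833092 - 3342454\right) + s = \left(2833092 - 3342454\right) + 3346605 = -509362 + 3346605 = 2837243$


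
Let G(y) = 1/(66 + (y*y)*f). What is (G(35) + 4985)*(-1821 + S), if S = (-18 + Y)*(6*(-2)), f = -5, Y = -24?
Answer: -39778818138/6059 ≈ -6.5652e+6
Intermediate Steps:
S = 504 (S = (-18 - 24)*(6*(-2)) = -42*(-12) = 504)
G(y) = 1/(66 - 5*y²) (G(y) = 1/(66 + (y*y)*(-5)) = 1/(66 + y²*(-5)) = 1/(66 - 5*y²))
(G(35) + 4985)*(-1821 + S) = (-1/(-66 + 5*35²) + 4985)*(-1821 + 504) = (-1/(-66 + 5*1225) + 4985)*(-1317) = (-1/(-66 + 6125) + 4985)*(-1317) = (-1/6059 + 4985)*(-1317) = (30204114/6059)*(-1317) = -39778818138/6059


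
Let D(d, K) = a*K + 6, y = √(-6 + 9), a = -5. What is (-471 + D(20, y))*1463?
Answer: -680295 - 7315*√3 ≈ -6.9297e+5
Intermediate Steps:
y = √3 ≈ 1.7320
D(d, K) = 6 - 5*K (D(d, K) = -5*K + 6 = 6 - 5*K)
(-471 + D(20, y))*1463 = (-471 + (6 - 5*√3))*1463 = (-465 - 5*√3)*1463 = -680295 - 7315*√3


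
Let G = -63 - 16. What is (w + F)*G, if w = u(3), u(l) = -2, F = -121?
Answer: 9717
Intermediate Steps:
G = -79
w = -2
(w + F)*G = (-2 - 121)*(-79) = -123*(-79) = 9717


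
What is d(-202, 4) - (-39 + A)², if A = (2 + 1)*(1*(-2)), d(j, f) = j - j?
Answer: -2025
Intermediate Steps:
d(j, f) = 0
A = -6 (A = 3*(-2) = -6)
d(-202, 4) - (-39 + A)² = 0 - (-39 - 6)² = 0 - 1*(-45)² = 0 - 1*2025 = 0 - 2025 = -2025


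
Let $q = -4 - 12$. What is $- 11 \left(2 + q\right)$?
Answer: $154$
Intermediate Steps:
$q = -16$ ($q = -4 - 12 = -16$)
$- 11 \left(2 + q\right) = - 11 \left(2 - 16\right) = \left(-11\right) \left(-14\right) = 154$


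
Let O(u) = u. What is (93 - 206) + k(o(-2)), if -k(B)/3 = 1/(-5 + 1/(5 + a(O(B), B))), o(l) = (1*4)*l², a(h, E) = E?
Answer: -11689/104 ≈ -112.39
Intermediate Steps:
o(l) = 4*l²
k(B) = -3/(-5 + 1/(5 + B))
(93 - 206) + k(o(-2)) = (93 - 206) + 3*(5 + 4*(-2)²)/(24 + 5*(4*(-2)²)) = -113 + 3*(5 + 4*4)/(24 + 5*(4*4)) = -113 + 3*(5 + 16)/(24 + 5*16) = -113 + 3*21/(24 + 80) = -113 + 3*21/104 = -113 + 3*(1/104)*21 = -113 + 63/104 = -11689/104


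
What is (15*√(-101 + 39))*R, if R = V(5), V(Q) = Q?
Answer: 75*I*√62 ≈ 590.55*I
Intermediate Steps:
R = 5
(15*√(-101 + 39))*R = (15*√(-101 + 39))*5 = (15*√(-62))*5 = (15*(I*√62))*5 = (15*I*√62)*5 = 75*I*√62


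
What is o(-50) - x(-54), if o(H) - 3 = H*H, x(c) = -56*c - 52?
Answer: -469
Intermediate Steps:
x(c) = -52 - 56*c
o(H) = 3 + H**2 (o(H) = 3 + H*H = 3 + H**2)
o(-50) - x(-54) = (3 + (-50)**2) - (-52 - 56*(-54)) = (3 + 2500) - (-52 + 3024) = 2503 - 1*2972 = 2503 - 2972 = -469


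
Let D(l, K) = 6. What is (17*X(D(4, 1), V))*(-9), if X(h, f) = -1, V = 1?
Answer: 153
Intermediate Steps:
(17*X(D(4, 1), V))*(-9) = (17*(-1))*(-9) = -17*(-9) = 153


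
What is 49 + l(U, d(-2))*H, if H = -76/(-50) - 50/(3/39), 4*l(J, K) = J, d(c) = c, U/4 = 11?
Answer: -177107/25 ≈ -7084.3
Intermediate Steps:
U = 44 (U = 4*11 = 44)
l(J, K) = J/4
H = -16212/25 (H = -76*(-1/50) - 50/(3*(1/39)) = 38/25 - 50/1/13 = 38/25 - 50*13 = 38/25 - 650 = -16212/25 ≈ -648.48)
49 + l(U, d(-2))*H = 49 + ((1/4)*44)*(-16212/25) = 49 + 11*(-16212/25) = 49 - 178332/25 = -177107/25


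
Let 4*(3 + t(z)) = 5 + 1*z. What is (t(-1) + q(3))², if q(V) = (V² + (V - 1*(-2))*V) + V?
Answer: 625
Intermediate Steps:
q(V) = V + V² + V*(2 + V) (q(V) = (V² + (V + 2)*V) + V = (V² + (2 + V)*V) + V = (V² + V*(2 + V)) + V = V + V² + V*(2 + V))
t(z) = -7/4 + z/4 (t(z) = -3 + (5 + 1*z)/4 = -3 + (5 + z)/4 = -3 + (5/4 + z/4) = -7/4 + z/4)
(t(-1) + q(3))² = ((-7/4 + (¼)*(-1)) + 3*(3 + 2*3))² = ((-7/4 - ¼) + 3*(3 + 6))² = (-2 + 3*9)² = (-2 + 27)² = 25² = 625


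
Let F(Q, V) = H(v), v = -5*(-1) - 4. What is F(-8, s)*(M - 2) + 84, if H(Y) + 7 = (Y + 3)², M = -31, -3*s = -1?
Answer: -213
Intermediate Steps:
s = ⅓ (s = -⅓*(-1) = ⅓ ≈ 0.33333)
v = 1 (v = 5 - 4 = 1)
H(Y) = -7 + (3 + Y)² (H(Y) = -7 + (Y + 3)² = -7 + (3 + Y)²)
F(Q, V) = 9 (F(Q, V) = -7 + (3 + 1)² = -7 + 4² = -7 + 16 = 9)
F(-8, s)*(M - 2) + 84 = 9*(-31 - 2) + 84 = 9*(-33) + 84 = -297 + 84 = -213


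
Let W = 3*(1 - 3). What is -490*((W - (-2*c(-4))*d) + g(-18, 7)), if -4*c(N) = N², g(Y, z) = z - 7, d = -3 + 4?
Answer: 6860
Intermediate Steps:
d = 1
W = -6 (W = 3*(-2) = -6)
g(Y, z) = -7 + z
c(N) = -N²/4
-490*((W - (-2*c(-4))*d) + g(-18, 7)) = -490*((-6 - (-(-1)*(-4)²/2)) + (-7 + 7)) = -490*((-6 - (-(-1)*16/2)) + 0) = -490*((-6 - (-2*(-4))) + 0) = -490*((-6 - 8) + 0) = -490*(-14 + 0) = -490*(-14) = 6860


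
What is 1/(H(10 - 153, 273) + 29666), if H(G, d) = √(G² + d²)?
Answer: 1141/33845253 - √562/67690506 ≈ 3.3362e-5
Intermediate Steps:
1/(H(10 - 153, 273) + 29666) = 1/(√((10 - 153)² + 273²) + 29666) = 1/(√((-143)² + 74529) + 29666) = 1/(√(20449 + 74529) + 29666) = 1/(√94978 + 29666) = 1/(13*√562 + 29666) = 1/(29666 + 13*√562)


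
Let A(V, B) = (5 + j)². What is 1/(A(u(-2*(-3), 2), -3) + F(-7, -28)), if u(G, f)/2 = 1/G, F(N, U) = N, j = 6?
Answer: 1/114 ≈ 0.0087719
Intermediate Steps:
u(G, f) = 2/G
A(V, B) = 121 (A(V, B) = (5 + 6)² = 11² = 121)
1/(A(u(-2*(-3), 2), -3) + F(-7, -28)) = 1/(121 - 7) = 1/114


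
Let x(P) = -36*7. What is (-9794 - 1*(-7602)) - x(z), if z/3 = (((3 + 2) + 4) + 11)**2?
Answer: -1940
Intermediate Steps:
z = 1200 (z = 3*(((3 + 2) + 4) + 11)**2 = 3*((5 + 4) + 11)**2 = 3*(9 + 11)**2 = 3*20**2 = 3*400 = 1200)
x(P) = -252
(-9794 - 1*(-7602)) - x(z) = (-9794 - 1*(-7602)) - 1*(-252) = (-9794 + 7602) + 252 = -2192 + 252 = -1940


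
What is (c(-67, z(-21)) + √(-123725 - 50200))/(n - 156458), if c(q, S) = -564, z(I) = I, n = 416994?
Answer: -141/65134 + 15*I*√773/260536 ≈ -0.0021648 + 0.0016007*I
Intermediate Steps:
(c(-67, z(-21)) + √(-123725 - 50200))/(n - 156458) = (-564 + √(-123725 - 50200))/(416994 - 156458) = (-564 + √(-173925))/260536 = (-564 + 15*I*√773)*(1/260536) = -141/65134 + 15*I*√773/260536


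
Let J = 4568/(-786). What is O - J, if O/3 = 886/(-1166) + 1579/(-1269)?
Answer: -6485192/32305779 ≈ -0.20074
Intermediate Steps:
J = -2284/393 (J = 4568*(-1/786) = -2284/393 ≈ -5.8117)
O = -1482724/246609 (O = 3*(886/(-1166) + 1579/(-1269)) = 3*(886*(-1/1166) + 1579*(-1/1269)) = 3*(-443/583 - 1579/1269) = 3*(-1482724/739827) = -1482724/246609 ≈ -6.0125)
O - J = -1482724/246609 - 1*(-2284/393) = -1482724/246609 + 2284/393 = -6485192/32305779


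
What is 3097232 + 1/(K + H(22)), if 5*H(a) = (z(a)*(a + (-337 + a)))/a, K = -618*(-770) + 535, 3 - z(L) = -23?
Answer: 81141023768567/26197916 ≈ 3.0972e+6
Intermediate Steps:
z(L) = 26 (z(L) = 3 - 1*(-23) = 3 + 23 = 26)
K = 476395 (K = 475860 + 535 = 476395)
H(a) = (-8762 + 52*a)/(5*a) (H(a) = ((26*(a + (-337 + a)))/a)/5 = ((26*(-337 + 2*a))/a)/5 = ((-8762 + 52*a)/a)/5 = (-8762 + 52*a)/(5*a))
3097232 + 1/(K + H(22)) = 3097232 + 1/(476395 + (26/5)*(-337 + 2*22)/22) = 3097232 + 1/(476395 + (26/5)*(1/22)*(-337 + 44)) = 3097232 + 1/(476395 + (26/5)*(1/22)*(-293)) = 3097232 + 1/(476395 - 3809/55) = 3097232 + 1/(26197916/55) = 3097232 + 55/26197916 = 81141023768567/26197916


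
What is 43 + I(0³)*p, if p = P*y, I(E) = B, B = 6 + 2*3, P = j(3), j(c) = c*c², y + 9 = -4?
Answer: -4169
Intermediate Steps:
y = -13 (y = -9 - 4 = -13)
j(c) = c³
P = 27 (P = 3³ = 27)
B = 12 (B = 6 + 6 = 12)
I(E) = 12
p = -351 (p = 27*(-13) = -351)
43 + I(0³)*p = 43 + 12*(-351) = 43 - 4212 = -4169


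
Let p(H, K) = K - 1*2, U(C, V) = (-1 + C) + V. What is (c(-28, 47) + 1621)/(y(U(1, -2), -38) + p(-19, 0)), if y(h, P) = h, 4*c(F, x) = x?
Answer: -6531/16 ≈ -408.19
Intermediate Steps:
U(C, V) = -1 + C + V
p(H, K) = -2 + K (p(H, K) = K - 2 = -2 + K)
c(F, x) = x/4
(c(-28, 47) + 1621)/(y(U(1, -2), -38) + p(-19, 0)) = ((¼)*47 + 1621)/((-1 + 1 - 2) + (-2 + 0)) = (47/4 + 1621)/(-2 - 2) = (6531/4)/(-4) = (6531/4)*(-¼) = -6531/16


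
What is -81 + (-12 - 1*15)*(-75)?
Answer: 1944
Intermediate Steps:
-81 + (-12 - 1*15)*(-75) = -81 + (-12 - 15)*(-75) = -81 - 27*(-75) = -81 + 2025 = 1944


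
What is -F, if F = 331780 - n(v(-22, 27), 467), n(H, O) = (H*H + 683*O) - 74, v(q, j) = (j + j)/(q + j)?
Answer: -319409/25 ≈ -12776.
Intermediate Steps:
v(q, j) = 2*j/(j + q) (v(q, j) = (2*j)/(j + q) = 2*j/(j + q))
n(H, O) = -74 + H² + 683*O (n(H, O) = (H² + 683*O) - 74 = -74 + H² + 683*O)
F = 319409/25 (F = 331780 - (-74 + (2*27/(27 - 22))² + 683*467) = 331780 - (-74 + (2*27/5)² + 318961) = 331780 - (-74 + (2*27*(⅕))² + 318961) = 331780 - (-74 + (54/5)² + 318961) = 331780 - (-74 + 2916/25 + 318961) = 331780 - 1*7975091/25 = 331780 - 7975091/25 = 319409/25 ≈ 12776.)
-F = -1*319409/25 = -319409/25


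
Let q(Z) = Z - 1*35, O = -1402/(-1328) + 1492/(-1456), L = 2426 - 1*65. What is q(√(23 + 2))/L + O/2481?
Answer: -1497645389/117980699928 ≈ -0.012694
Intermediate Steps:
L = 2361 (L = 2426 - 65 = 2361)
O = 1873/60424 (O = -1402*(-1/1328) + 1492*(-1/1456) = 701/664 - 373/364 = 1873/60424 ≈ 0.030998)
q(Z) = -35 + Z (q(Z) = Z - 35 = -35 + Z)
q(√(23 + 2))/L + O/2481 = (-35 + √(23 + 2))/2361 + (1873/60424)/2481 = (-35 + √25)*(1/2361) + (1873/60424)*(1/2481) = (-35 + 5)*(1/2361) + 1873/149911944 = -30*1/2361 + 1873/149911944 = -10/787 + 1873/149911944 = -1497645389/117980699928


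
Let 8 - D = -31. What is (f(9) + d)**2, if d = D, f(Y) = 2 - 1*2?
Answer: 1521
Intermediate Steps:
D = 39 (D = 8 - 1*(-31) = 8 + 31 = 39)
f(Y) = 0 (f(Y) = 2 - 2 = 0)
d = 39
(f(9) + d)**2 = (0 + 39)**2 = 39**2 = 1521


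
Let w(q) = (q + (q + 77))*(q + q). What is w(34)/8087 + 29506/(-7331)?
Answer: -166331362/59285797 ≈ -2.8056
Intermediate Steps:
w(q) = 2*q*(77 + 2*q) (w(q) = (q + (77 + q))*(2*q) = (77 + 2*q)*(2*q) = 2*q*(77 + 2*q))
w(34)/8087 + 29506/(-7331) = (2*34*(77 + 2*34))/8087 + 29506/(-7331) = (2*34*(77 + 68))*(1/8087) + 29506*(-1/7331) = (2*34*145)*(1/8087) - 29506/7331 = 9860*(1/8087) - 29506/7331 = 9860/8087 - 29506/7331 = -166331362/59285797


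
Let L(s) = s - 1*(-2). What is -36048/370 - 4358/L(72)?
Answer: -28919/185 ≈ -156.32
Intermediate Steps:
L(s) = 2 + s (L(s) = s + 2 = 2 + s)
-36048/370 - 4358/L(72) = -36048/370 - 4358/(2 + 72) = -36048*1/370 - 4358/74 = -18024/185 - 4358*1/74 = -18024/185 - 2179/37 = -28919/185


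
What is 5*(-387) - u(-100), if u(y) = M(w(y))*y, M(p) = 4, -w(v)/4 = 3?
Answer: -1535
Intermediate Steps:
w(v) = -12 (w(v) = -4*3 = -12)
u(y) = 4*y
5*(-387) - u(-100) = 5*(-387) - 4*(-100) = -1935 - 1*(-400) = -1935 + 400 = -1535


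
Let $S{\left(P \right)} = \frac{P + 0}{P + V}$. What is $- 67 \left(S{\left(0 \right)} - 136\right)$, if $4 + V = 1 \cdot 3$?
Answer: $9112$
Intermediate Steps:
$V = -1$ ($V = -4 + 1 \cdot 3 = -4 + 3 = -1$)
$S{\left(P \right)} = \frac{P}{-1 + P}$ ($S{\left(P \right)} = \frac{P + 0}{P - 1} = \frac{P}{-1 + P}$)
$- 67 \left(S{\left(0 \right)} - 136\right) = - 67 \left(\frac{0}{-1 + 0} - 136\right) = - 67 \left(\frac{0}{-1} - 136\right) = - 67 \left(0 \left(-1\right) - 136\right) = - 67 \left(0 - 136\right) = \left(-67\right) \left(-136\right) = 9112$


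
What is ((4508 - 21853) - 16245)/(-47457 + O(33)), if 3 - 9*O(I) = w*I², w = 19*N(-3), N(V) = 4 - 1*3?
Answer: 100770/149267 ≈ 0.67510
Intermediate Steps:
N(V) = 1 (N(V) = 4 - 3 = 1)
w = 19 (w = 19*1 = 19)
O(I) = ⅓ - 19*I²/9
((4508 - 21853) - 16245)/(-47457 + O(33)) = ((4508 - 21853) - 16245)/(-47457 + (⅓ - 19/9*33²)) = (-17345 - 16245)/(-47457 + (⅓ - 19/9*1089)) = -33590/(-47457 + (⅓ - 2299)) = -33590/(-47457 - 6896/3) = -33590/(-149267/3) = -33590*(-3/149267) = 100770/149267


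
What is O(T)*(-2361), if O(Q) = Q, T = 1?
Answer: -2361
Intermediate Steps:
O(T)*(-2361) = 1*(-2361) = -2361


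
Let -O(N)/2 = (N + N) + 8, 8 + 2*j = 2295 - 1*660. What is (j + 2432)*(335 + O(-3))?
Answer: 2148521/2 ≈ 1.0743e+6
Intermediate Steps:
j = 1627/2 (j = -4 + (2295 - 1*660)/2 = -4 + (2295 - 660)/2 = -4 + (½)*1635 = -4 + 1635/2 = 1627/2 ≈ 813.50)
O(N) = -16 - 4*N (O(N) = -2*((N + N) + 8) = -2*(2*N + 8) = -2*(8 + 2*N) = -16 - 4*N)
(j + 2432)*(335 + O(-3)) = (1627/2 + 2432)*(335 + (-16 - 4*(-3))) = 6491*(335 + (-16 + 12))/2 = 6491*(335 - 4)/2 = (6491/2)*331 = 2148521/2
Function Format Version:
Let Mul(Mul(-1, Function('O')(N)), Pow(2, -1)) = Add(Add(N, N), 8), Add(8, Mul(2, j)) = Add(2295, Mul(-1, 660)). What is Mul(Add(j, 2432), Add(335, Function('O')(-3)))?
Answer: Rational(2148521, 2) ≈ 1.0743e+6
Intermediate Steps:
j = Rational(1627, 2) (j = Add(-4, Mul(Rational(1, 2), Add(2295, Mul(-1, 660)))) = Add(-4, Mul(Rational(1, 2), Add(2295, -660))) = Add(-4, Mul(Rational(1, 2), 1635)) = Add(-4, Rational(1635, 2)) = Rational(1627, 2) ≈ 813.50)
Function('O')(N) = Add(-16, Mul(-4, N)) (Function('O')(N) = Mul(-2, Add(Add(N, N), 8)) = Mul(-2, Add(Mul(2, N), 8)) = Mul(-2, Add(8, Mul(2, N))) = Add(-16, Mul(-4, N)))
Mul(Add(j, 2432), Add(335, Function('O')(-3))) = Mul(Add(Rational(1627, 2), 2432), Add(335, Add(-16, Mul(-4, -3)))) = Mul(Rational(6491, 2), Add(335, Add(-16, 12))) = Mul(Rational(6491, 2), Add(335, -4)) = Mul(Rational(6491, 2), 331) = Rational(2148521, 2)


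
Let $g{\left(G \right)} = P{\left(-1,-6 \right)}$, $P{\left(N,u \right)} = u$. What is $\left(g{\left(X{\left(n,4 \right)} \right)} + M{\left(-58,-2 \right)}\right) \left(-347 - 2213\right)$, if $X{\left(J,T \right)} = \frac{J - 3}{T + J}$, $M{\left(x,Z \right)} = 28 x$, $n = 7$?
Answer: $4172800$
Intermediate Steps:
$X{\left(J,T \right)} = \frac{-3 + J}{J + T}$
$g{\left(G \right)} = -6$
$\left(g{\left(X{\left(n,4 \right)} \right)} + M{\left(-58,-2 \right)}\right) \left(-347 - 2213\right) = \left(-6 + 28 \left(-58\right)\right) \left(-347 - 2213\right) = \left(-6 - 1624\right) \left(-2560\right) = \left(-1630\right) \left(-2560\right) = 4172800$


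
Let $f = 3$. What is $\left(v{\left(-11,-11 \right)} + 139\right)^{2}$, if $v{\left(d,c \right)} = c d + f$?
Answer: $69169$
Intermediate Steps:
$v{\left(d,c \right)} = 3 + c d$ ($v{\left(d,c \right)} = c d + 3 = 3 + c d$)
$\left(v{\left(-11,-11 \right)} + 139\right)^{2} = \left(\left(3 - -121\right) + 139\right)^{2} = \left(\left(3 + 121\right) + 139\right)^{2} = \left(124 + 139\right)^{2} = 263^{2} = 69169$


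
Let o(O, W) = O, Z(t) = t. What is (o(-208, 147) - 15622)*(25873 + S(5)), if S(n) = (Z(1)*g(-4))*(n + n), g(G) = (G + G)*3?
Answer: -405770390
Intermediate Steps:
g(G) = 6*G (g(G) = (2*G)*3 = 6*G)
S(n) = -48*n (S(n) = (1*(6*(-4)))*(n + n) = (1*(-24))*(2*n) = -48*n)
(o(-208, 147) - 15622)*(25873 + S(5)) = (-208 - 15622)*(25873 - 48*5) = -15830*(25873 - 240) = -15830*25633 = -405770390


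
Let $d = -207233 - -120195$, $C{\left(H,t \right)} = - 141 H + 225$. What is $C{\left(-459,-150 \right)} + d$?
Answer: $-22094$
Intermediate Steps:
$C{\left(H,t \right)} = 225 - 141 H$
$d = -87038$ ($d = -207233 + 120195 = -87038$)
$C{\left(-459,-150 \right)} + d = \left(225 - -64719\right) - 87038 = \left(225 + 64719\right) - 87038 = 64944 - 87038 = -22094$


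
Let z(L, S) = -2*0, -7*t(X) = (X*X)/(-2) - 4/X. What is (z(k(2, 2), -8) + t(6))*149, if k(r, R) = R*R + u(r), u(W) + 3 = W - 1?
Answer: 1192/3 ≈ 397.33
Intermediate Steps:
u(W) = -4 + W (u(W) = -3 + (W - 1) = -3 + (-1 + W) = -4 + W)
k(r, R) = -4 + r + R² (k(r, R) = R*R + (-4 + r) = R² + (-4 + r) = -4 + r + R²)
t(X) = X²/14 + 4/(7*X) (t(X) = -((X*X)/(-2) - 4/X)/7 = -(X²*(-½) - 4/X)/7 = -(-X²/2 - 4/X)/7 = -(-4/X - X²/2)/7 = X²/14 + 4/(7*X))
z(L, S) = 0
(z(k(2, 2), -8) + t(6))*149 = (0 + (1/14)*(8 + 6³)/6)*149 = (0 + (1/14)*(⅙)*(8 + 216))*149 = (0 + (1/14)*(⅙)*224)*149 = (0 + 8/3)*149 = (8/3)*149 = 1192/3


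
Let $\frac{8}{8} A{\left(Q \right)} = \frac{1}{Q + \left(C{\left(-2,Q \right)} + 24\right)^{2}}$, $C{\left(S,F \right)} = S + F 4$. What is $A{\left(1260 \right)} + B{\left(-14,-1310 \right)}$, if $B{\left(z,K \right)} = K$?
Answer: $- \frac{33568886239}{25625104} \approx -1310.0$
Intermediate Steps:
$C{\left(S,F \right)} = S + 4 F$
$A{\left(Q \right)} = \frac{1}{Q + \left(22 + 4 Q\right)^{2}}$ ($A{\left(Q \right)} = \frac{1}{Q + \left(\left(-2 + 4 Q\right) + 24\right)^{2}} = \frac{1}{Q + \left(22 + 4 Q\right)^{2}}$)
$A{\left(1260 \right)} + B{\left(-14,-1310 \right)} = \frac{1}{1260 + 4 \left(11 + 2 \cdot 1260\right)^{2}} - 1310 = \frac{1}{1260 + 4 \left(11 + 2520\right)^{2}} - 1310 = \frac{1}{1260 + 4 \cdot 2531^{2}} - 1310 = \frac{1}{1260 + 4 \cdot 6405961} - 1310 = \frac{1}{1260 + 25623844} - 1310 = \frac{1}{25625104} - 1310 = - \frac{33568886239}{25625104}$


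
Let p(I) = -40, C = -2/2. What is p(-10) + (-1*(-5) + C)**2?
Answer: -24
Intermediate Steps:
C = -1 (C = -2*1/2 = -1)
p(-10) + (-1*(-5) + C)**2 = -40 + (-1*(-5) - 1)**2 = -40 + (5 - 1)**2 = -40 + 4**2 = -40 + 16 = -24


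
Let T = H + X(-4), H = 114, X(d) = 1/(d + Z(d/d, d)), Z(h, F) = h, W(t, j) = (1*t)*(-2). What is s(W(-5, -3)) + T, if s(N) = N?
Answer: 371/3 ≈ 123.67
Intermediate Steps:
W(t, j) = -2*t (W(t, j) = t*(-2) = -2*t)
X(d) = 1/(1 + d) (X(d) = 1/(d + d/d) = 1/(d + 1) = 1/(1 + d))
T = 341/3 (T = 114 + 1/(1 - 4) = 114 + 1/(-3) = 114 - 1/3 = 341/3 ≈ 113.67)
s(W(-5, -3)) + T = -2*(-5) + 341/3 = 10 + 341/3 = 371/3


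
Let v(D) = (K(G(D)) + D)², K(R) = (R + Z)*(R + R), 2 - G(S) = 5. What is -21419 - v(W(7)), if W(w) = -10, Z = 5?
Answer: -21903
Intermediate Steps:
G(S) = -3 (G(S) = 2 - 1*5 = 2 - 5 = -3)
K(R) = 2*R*(5 + R) (K(R) = (R + 5)*(R + R) = (5 + R)*(2*R) = 2*R*(5 + R))
v(D) = (-12 + D)² (v(D) = (2*(-3)*(5 - 3) + D)² = (2*(-3)*2 + D)² = (-12 + D)²)
-21419 - v(W(7)) = -21419 - (-12 - 10)² = -21419 - 1*(-22)² = -21419 - 1*484 = -21419 - 484 = -21903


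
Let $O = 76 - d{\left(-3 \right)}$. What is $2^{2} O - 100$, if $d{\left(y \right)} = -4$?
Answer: $220$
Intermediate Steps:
$O = 80$ ($O = 76 - -4 = 76 + 4 = 80$)
$2^{2} O - 100 = 2^{2} \cdot 80 - 100 = 4 \cdot 80 - 100 = 320 - 100 = 220$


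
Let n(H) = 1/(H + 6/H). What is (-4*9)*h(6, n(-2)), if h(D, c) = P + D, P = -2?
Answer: -144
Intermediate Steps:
h(D, c) = -2 + D
(-4*9)*h(6, n(-2)) = (-4*9)*(-2 + 6) = -36*4 = -144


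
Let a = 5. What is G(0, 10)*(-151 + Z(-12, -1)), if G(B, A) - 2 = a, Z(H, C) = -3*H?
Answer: -805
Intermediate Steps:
G(B, A) = 7 (G(B, A) = 2 + 5 = 7)
G(0, 10)*(-151 + Z(-12, -1)) = 7*(-151 - 3*(-12)) = 7*(-151 + 36) = 7*(-115) = -805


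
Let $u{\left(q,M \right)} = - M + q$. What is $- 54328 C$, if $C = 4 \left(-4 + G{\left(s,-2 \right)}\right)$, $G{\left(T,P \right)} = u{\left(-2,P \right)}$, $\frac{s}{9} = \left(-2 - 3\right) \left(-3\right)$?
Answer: $869248$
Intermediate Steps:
$s = 135$ ($s = 9 \left(-2 - 3\right) \left(-3\right) = 9 \left(\left(-5\right) \left(-3\right)\right) = 9 \cdot 15 = 135$)
$u{\left(q,M \right)} = q - M$
$G{\left(T,P \right)} = -2 - P$
$C = -16$ ($C = 4 \left(-4 - 0\right) = 4 \left(-4 + \left(-2 + 2\right)\right) = 4 \left(-4 + 0\right) = 4 \left(-4\right) = -16$)
$- 54328 C = \left(-54328\right) \left(-16\right) = 869248$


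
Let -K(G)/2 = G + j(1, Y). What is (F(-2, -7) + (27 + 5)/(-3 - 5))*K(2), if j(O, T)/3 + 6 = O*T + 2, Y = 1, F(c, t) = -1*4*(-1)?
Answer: 0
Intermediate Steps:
F(c, t) = 4 (F(c, t) = -4*(-1) = 4)
j(O, T) = -12 + 3*O*T (j(O, T) = -18 + 3*(O*T + 2) = -18 + 3*(2 + O*T) = -18 + (6 + 3*O*T) = -12 + 3*O*T)
K(G) = 18 - 2*G (K(G) = -2*(G + (-12 + 3*1*1)) = -2*(G + (-12 + 3)) = -2*(G - 9) = -2*(-9 + G) = 18 - 2*G)
(F(-2, -7) + (27 + 5)/(-3 - 5))*K(2) = (4 + (27 + 5)/(-3 - 5))*(18 - 2*2) = (4 + 32/(-8))*(18 - 4) = (4 + 32*(-1/8))*14 = (4 - 4)*14 = 0*14 = 0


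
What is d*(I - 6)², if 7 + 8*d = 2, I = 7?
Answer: -5/8 ≈ -0.62500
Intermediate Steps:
d = -5/8 (d = -7/8 + (⅛)*2 = -7/8 + ¼ = -5/8 ≈ -0.62500)
d*(I - 6)² = -5*(7 - 6)²/8 = -5/8*1² = -5/8*1 = -5/8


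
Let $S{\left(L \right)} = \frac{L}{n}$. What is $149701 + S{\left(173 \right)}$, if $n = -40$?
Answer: $\frac{5987867}{40} \approx 1.497 \cdot 10^{5}$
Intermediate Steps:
$S{\left(L \right)} = - \frac{L}{40}$ ($S{\left(L \right)} = \frac{L}{-40} = L \left(- \frac{1}{40}\right) = - \frac{L}{40}$)
$149701 + S{\left(173 \right)} = 149701 - \frac{173}{40} = \frac{5987867}{40}$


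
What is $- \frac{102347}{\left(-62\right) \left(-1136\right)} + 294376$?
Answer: $\frac{20733388085}{70432} \approx 2.9437 \cdot 10^{5}$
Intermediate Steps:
$- \frac{102347}{\left(-62\right) \left(-1136\right)} + 294376 = - \frac{102347}{70432} + 294376 = \frac{20733388085}{70432}$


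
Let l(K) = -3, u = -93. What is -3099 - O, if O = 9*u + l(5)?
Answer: -2259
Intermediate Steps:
O = -840 (O = 9*(-93) - 3 = -837 - 3 = -840)
-3099 - O = -3099 - 1*(-840) = -3099 + 840 = -2259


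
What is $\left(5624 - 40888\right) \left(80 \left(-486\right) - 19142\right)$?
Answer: $2046087808$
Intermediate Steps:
$\left(5624 - 40888\right) \left(80 \left(-486\right) - 19142\right) = - 35264 \left(-38880 - 19142\right) = \left(-35264\right) \left(-58022\right) = 2046087808$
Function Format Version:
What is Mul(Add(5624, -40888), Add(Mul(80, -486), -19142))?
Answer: 2046087808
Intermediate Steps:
Mul(Add(5624, -40888), Add(Mul(80, -486), -19142)) = Mul(-35264, Add(-38880, -19142)) = Mul(-35264, -58022) = 2046087808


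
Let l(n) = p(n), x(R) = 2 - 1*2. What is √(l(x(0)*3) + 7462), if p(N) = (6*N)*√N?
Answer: √7462 ≈ 86.383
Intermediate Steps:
x(R) = 0 (x(R) = 2 - 2 = 0)
p(N) = 6*N^(3/2)
l(n) = 6*n^(3/2)
√(l(x(0)*3) + 7462) = √(6*(0*3)^(3/2) + 7462) = √(6*0^(3/2) + 7462) = √(6*0 + 7462) = √(0 + 7462) = √7462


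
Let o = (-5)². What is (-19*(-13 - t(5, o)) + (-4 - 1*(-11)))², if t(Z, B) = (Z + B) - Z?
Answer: 531441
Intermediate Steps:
o = 25
t(Z, B) = B (t(Z, B) = (B + Z) - Z = B)
(-19*(-13 - t(5, o)) + (-4 - 1*(-11)))² = (-19*(-13 - 1*25) + (-4 - 1*(-11)))² = (-19*(-13 - 25) + (-4 + 11))² = (-19*(-38) + 7)² = (722 + 7)² = 729² = 531441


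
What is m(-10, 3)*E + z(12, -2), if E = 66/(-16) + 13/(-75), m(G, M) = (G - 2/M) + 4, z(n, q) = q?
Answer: 2399/90 ≈ 26.656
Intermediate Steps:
m(G, M) = 4 + G - 2/M
E = -2579/600 (E = 66*(-1/16) + 13*(-1/75) = -33/8 - 13/75 = -2579/600 ≈ -4.2983)
m(-10, 3)*E + z(12, -2) = (4 - 10 - 2/3)*(-2579/600) - 2 = -20/3*(-2579/600) - 2 = 2579/90 - 2 = 2399/90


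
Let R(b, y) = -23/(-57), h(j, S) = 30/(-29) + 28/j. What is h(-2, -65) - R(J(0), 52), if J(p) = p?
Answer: -25519/1653 ≈ -15.438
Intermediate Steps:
h(j, S) = -30/29 + 28/j (h(j, S) = 30*(-1/29) + 28/j = -30/29 + 28/j)
R(b, y) = 23/57 (R(b, y) = -23*(-1/57) = 23/57)
h(-2, -65) - R(J(0), 52) = (-30/29 + 28/(-2)) - 1*23/57 = (-30/29 + 28*(-½)) - 23/57 = (-30/29 - 14) - 23/57 = -436/29 - 23/57 = -25519/1653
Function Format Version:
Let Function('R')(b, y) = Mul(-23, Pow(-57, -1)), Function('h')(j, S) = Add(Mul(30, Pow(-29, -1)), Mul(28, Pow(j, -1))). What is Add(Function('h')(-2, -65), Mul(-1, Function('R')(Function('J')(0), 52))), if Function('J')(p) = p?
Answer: Rational(-25519, 1653) ≈ -15.438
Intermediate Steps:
Function('h')(j, S) = Add(Rational(-30, 29), Mul(28, Pow(j, -1))) (Function('h')(j, S) = Add(Mul(30, Rational(-1, 29)), Mul(28, Pow(j, -1))) = Add(Rational(-30, 29), Mul(28, Pow(j, -1))))
Function('R')(b, y) = Rational(23, 57) (Function('R')(b, y) = Mul(-23, Rational(-1, 57)) = Rational(23, 57))
Add(Function('h')(-2, -65), Mul(-1, Function('R')(Function('J')(0), 52))) = Add(Add(Rational(-30, 29), Mul(28, Pow(-2, -1))), Mul(-1, Rational(23, 57))) = Add(Add(Rational(-30, 29), Mul(28, Rational(-1, 2))), Rational(-23, 57)) = Add(Add(Rational(-30, 29), -14), Rational(-23, 57)) = Add(Rational(-436, 29), Rational(-23, 57)) = Rational(-25519, 1653)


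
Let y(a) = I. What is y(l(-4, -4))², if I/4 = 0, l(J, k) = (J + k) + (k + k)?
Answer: 0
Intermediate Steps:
l(J, k) = J + 3*k (l(J, k) = (J + k) + 2*k = J + 3*k)
I = 0 (I = 4*0 = 0)
y(a) = 0
y(l(-4, -4))² = 0² = 0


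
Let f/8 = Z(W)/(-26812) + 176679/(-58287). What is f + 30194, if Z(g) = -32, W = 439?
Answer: 3929085897102/130232587 ≈ 30170.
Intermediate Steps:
f = -3156834776/130232587 (f = 8*(-32/(-26812) + 176679/(-58287)) = 8*(-32*(-1/26812) + 176679*(-1/58287)) = 8*(8/6703 - 58893/19429) = 8*(-394604347/130232587) = -3156834776/130232587 ≈ -24.240)
f + 30194 = -3156834776/130232587 + 30194 = 3929085897102/130232587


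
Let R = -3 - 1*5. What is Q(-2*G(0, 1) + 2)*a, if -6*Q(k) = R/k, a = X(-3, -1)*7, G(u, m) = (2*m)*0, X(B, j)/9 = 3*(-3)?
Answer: -378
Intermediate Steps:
X(B, j) = -81 (X(B, j) = 9*(3*(-3)) = 9*(-9) = -81)
G(u, m) = 0
a = -567 (a = -81*7 = -567)
R = -8 (R = -3 - 5 = -8)
Q(k) = 4/(3*k) (Q(k) = -(-4)/(3*k) = 4/(3*k))
Q(-2*G(0, 1) + 2)*a = (4/(3*(-2*0 + 2)))*(-567) = (4/(3*(0 + 2)))*(-567) = ((4/3)/2)*(-567) = ((4/3)*(1/2))*(-567) = (2/3)*(-567) = -378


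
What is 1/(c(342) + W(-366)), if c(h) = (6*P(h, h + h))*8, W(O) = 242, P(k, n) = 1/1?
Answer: 1/290 ≈ 0.0034483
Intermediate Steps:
P(k, n) = 1 (P(k, n) = 1*1 = 1)
c(h) = 48 (c(h) = (6*1)*8 = 6*8 = 48)
1/(c(342) + W(-366)) = 1/(48 + 242) = 1/290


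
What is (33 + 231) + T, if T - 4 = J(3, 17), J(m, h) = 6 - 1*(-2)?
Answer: 276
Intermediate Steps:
J(m, h) = 8 (J(m, h) = 6 + 2 = 8)
T = 12 (T = 4 + 8 = 12)
(33 + 231) + T = (33 + 231) + 12 = 264 + 12 = 276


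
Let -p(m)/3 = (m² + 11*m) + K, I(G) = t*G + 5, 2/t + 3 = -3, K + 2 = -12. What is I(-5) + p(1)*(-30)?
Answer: -520/3 ≈ -173.33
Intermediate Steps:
K = -14 (K = -2 - 12 = -14)
t = -⅓ (t = 2/(-3 - 3) = 2/(-6) = 2*(-⅙) = -⅓ ≈ -0.33333)
I(G) = 5 - G/3 (I(G) = -G/3 + 5 = 5 - G/3)
p(m) = 42 - 33*m - 3*m² (p(m) = -3*((m² + 11*m) - 14) = -3*(-14 + m² + 11*m) = 42 - 33*m - 3*m²)
I(-5) + p(1)*(-30) = (5 - ⅓*(-5)) + (42 - 33*1 - 3*1²)*(-30) = (5 + 5/3) + (42 - 33 - 3*1)*(-30) = 20/3 + (42 - 33 - 3)*(-30) = 20/3 + 6*(-30) = 20/3 - 180 = -520/3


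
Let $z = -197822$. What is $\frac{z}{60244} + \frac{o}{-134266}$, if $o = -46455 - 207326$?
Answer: $- \frac{128090751}{91917283} \approx -1.3935$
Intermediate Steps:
$o = -253781$
$\frac{z}{60244} + \frac{o}{-134266} = - \frac{197822}{60244} - \frac{253781}{-134266} = \left(-197822\right) \frac{1}{60244} - - \frac{23071}{12206} = - \frac{98911}{30122} + \frac{23071}{12206} = - \frac{128090751}{91917283}$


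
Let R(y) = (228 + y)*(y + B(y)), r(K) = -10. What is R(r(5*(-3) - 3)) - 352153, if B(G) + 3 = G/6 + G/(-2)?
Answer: -1062781/3 ≈ -3.5426e+5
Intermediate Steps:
B(G) = -3 - G/3 (B(G) = -3 + (G/6 + G/(-2)) = -3 + (G*(1/6) + G*(-1/2)) = -3 + (G/6 - G/2) = -3 - G/3)
R(y) = (-3 + 2*y/3)*(228 + y) (R(y) = (228 + y)*(y + (-3 - y/3)) = (228 + y)*(-3 + 2*y/3) = (-3 + 2*y/3)*(228 + y))
R(r(5*(-3) - 3)) - 352153 = (-684 + 149*(-10) + (2/3)*(-10)**2) - 352153 = (-684 - 1490 + (2/3)*100) - 352153 = (-684 - 1490 + 200/3) - 352153 = -6322/3 - 352153 = -1062781/3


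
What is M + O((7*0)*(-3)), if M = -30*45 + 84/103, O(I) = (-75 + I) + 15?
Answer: -145146/103 ≈ -1409.2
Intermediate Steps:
O(I) = -60 + I
M = -138966/103 (M = -1350 + 84*(1/103) = -1350 + 84/103 = -138966/103 ≈ -1349.2)
M + O((7*0)*(-3)) = -138966/103 + (-60 + (7*0)*(-3)) = -138966/103 + (-60 + 0*(-3)) = -138966/103 + (-60 + 0) = -138966/103 - 60 = -145146/103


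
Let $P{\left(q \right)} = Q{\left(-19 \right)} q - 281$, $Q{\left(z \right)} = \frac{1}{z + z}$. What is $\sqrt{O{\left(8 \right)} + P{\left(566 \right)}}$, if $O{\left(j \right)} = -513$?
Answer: $\frac{i \sqrt{292011}}{19} \approx 28.441 i$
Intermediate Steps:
$Q{\left(z \right)} = \frac{1}{2 z}$
$P{\left(q \right)} = -281 - \frac{q}{38}$ ($P{\left(q \right)} = \frac{1}{2 \left(-19\right)} q - 281 = \frac{1}{2} \left(- \frac{1}{19}\right) q - 281 = - \frac{q}{38} - 281 = -281 - \frac{q}{38}$)
$\sqrt{O{\left(8 \right)} + P{\left(566 \right)}} = \sqrt{-513 - \frac{5622}{19}} = \sqrt{- \frac{15369}{19}} = \frac{i \sqrt{292011}}{19}$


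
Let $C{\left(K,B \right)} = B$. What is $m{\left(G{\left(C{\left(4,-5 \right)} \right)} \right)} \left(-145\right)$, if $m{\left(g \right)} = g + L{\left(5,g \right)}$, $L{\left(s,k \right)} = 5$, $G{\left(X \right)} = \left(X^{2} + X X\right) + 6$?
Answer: $-8845$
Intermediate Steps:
$G{\left(X \right)} = 6 + 2 X^{2}$ ($G{\left(X \right)} = \left(X^{2} + X^{2}\right) + 6 = 2 X^{2} + 6 = 6 + 2 X^{2}$)
$m{\left(g \right)} = 5 + g$ ($m{\left(g \right)} = g + 5 = 5 + g$)
$m{\left(G{\left(C{\left(4,-5 \right)} \right)} \right)} \left(-145\right) = \left(5 + \left(6 + 2 \left(-5\right)^{2}\right)\right) \left(-145\right) = \left(5 + \left(6 + 2 \cdot 25\right)\right) \left(-145\right) = \left(5 + \left(6 + 50\right)\right) \left(-145\right) = \left(5 + 56\right) \left(-145\right) = 61 \left(-145\right) = -8845$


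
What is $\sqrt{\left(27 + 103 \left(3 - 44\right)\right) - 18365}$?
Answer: $i \sqrt{22561} \approx 150.2 i$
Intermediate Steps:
$\sqrt{\left(27 + 103 \left(3 - 44\right)\right) - 18365} = \sqrt{\left(27 + 103 \left(-41\right)\right) - 18365} = \sqrt{\left(27 - 4223\right) - 18365} = \sqrt{-4196 - 18365} = \sqrt{-22561} = i \sqrt{22561}$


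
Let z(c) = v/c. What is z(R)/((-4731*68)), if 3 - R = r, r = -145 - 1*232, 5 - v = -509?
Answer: -257/61124520 ≈ -4.2045e-6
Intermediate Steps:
v = 514 (v = 5 - 1*(-509) = 5 + 509 = 514)
r = -377 (r = -145 - 232 = -377)
R = 380 (R = 3 - 1*(-377) = 3 + 377 = 380)
z(c) = 514/c
z(R)/((-4731*68)) = (514/380)/((-4731*68)) = (514*(1/380))/(-321708) = (257/190)*(-1/321708) = -257/61124520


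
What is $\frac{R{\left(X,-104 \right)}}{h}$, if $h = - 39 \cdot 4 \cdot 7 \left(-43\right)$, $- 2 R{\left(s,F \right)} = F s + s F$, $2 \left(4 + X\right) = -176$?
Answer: $- \frac{184}{903} \approx -0.20377$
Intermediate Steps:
$X = -92$ ($X = -4 + \frac{1}{2} \left(-176\right) = -4 - 88 = -92$)
$R{\left(s,F \right)} = - F s$ ($R{\left(s,F \right)} = - \frac{F s + s F}{2} = - \frac{F s + F s}{2} = - \frac{2 F s}{2} = - F s$)
$h = 46956$ ($h = \left(-39\right) 28 \left(-43\right) = \left(-1092\right) \left(-43\right) = 46956$)
$\frac{R{\left(X,-104 \right)}}{h} = \frac{\left(-1\right) \left(-104\right) \left(-92\right)}{46956} = \left(-9568\right) \frac{1}{46956} = - \frac{184}{903}$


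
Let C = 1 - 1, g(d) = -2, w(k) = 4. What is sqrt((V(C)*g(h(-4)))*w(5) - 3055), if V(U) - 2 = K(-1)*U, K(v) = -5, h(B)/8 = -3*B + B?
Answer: I*sqrt(3071) ≈ 55.417*I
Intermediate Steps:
h(B) = -16*B (h(B) = 8*(-3*B + B) = 8*(-2*B) = -16*B)
C = 0
V(U) = 2 - 5*U
sqrt((V(C)*g(h(-4)))*w(5) - 3055) = sqrt(((2 - 5*0)*(-2))*4 - 3055) = sqrt(((2 + 0)*(-2))*4 - 3055) = sqrt((2*(-2))*4 - 3055) = sqrt(-4*4 - 3055) = sqrt(-16 - 3055) = sqrt(-3071) = I*sqrt(3071)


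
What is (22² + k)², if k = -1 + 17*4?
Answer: 303601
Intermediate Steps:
k = 67 (k = -1 + 68 = 67)
(22² + k)² = (22² + 67)² = (484 + 67)² = 551² = 303601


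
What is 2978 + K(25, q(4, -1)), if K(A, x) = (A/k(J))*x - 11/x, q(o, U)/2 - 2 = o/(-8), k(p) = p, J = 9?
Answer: 8948/3 ≈ 2982.7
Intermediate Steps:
q(o, U) = 4 - o/4 (q(o, U) = 4 + 2*(o/(-8)) = 4 + 2*(o*(-⅛)) = 4 + 2*(-o/8) = 4 - o/4)
K(A, x) = -11/x + A*x/9 (K(A, x) = (A/9)*x - 11/x = A*x/9 - 11/x = -11/x + A*x/9)
2978 + K(25, q(4, -1)) = 2978 + (-11/(4 - ¼*4) + (⅑)*25*(4 - ¼*4)) = 2978 + (-11/(4 - 1) + (⅑)*25*(4 - 1)) = 2978 + (-11/3 + (⅑)*25*3) = 2978 + (-11*⅓ + 25/3) = 2978 + (-11/3 + 25/3) = 2978 + 14/3 = 8948/3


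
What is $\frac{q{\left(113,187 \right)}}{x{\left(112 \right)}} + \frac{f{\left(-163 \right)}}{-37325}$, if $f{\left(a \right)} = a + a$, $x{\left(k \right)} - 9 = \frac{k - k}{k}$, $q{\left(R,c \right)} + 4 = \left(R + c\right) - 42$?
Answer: $\frac{9483484}{335925} \approx 28.231$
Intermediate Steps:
$q{\left(R,c \right)} = -46 + R + c$ ($q{\left(R,c \right)} = -4 - \left(42 - R - c\right) = -4 + \left(-42 + R + c\right) = -46 + R + c$)
$x{\left(k \right)} = 9$ ($x{\left(k \right)} = 9 + \frac{k - k}{k} = 9 + \frac{0}{k} = 9 + 0 = 9$)
$f{\left(a \right)} = 2 a$
$\frac{q{\left(113,187 \right)}}{x{\left(112 \right)}} + \frac{f{\left(-163 \right)}}{-37325} = \frac{-46 + 113 + 187}{9} + \frac{2 \left(-163\right)}{-37325} = 254 \cdot \frac{1}{9} - - \frac{326}{37325} = \frac{254}{9} + \frac{326}{37325} = \frac{9483484}{335925}$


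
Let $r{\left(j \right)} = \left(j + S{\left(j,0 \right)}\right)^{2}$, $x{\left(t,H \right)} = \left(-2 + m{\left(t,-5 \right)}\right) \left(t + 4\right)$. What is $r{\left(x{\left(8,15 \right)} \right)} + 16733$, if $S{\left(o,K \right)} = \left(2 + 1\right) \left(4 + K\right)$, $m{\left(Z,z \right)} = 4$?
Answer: $18029$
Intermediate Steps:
$x{\left(t,H \right)} = 8 + 2 t$ ($x{\left(t,H \right)} = \left(-2 + 4\right) \left(t + 4\right) = 2 \left(4 + t\right) = 8 + 2 t$)
$S{\left(o,K \right)} = 12 + 3 K$ ($S{\left(o,K \right)} = 3 \left(4 + K\right) = 12 + 3 K$)
$r{\left(j \right)} = \left(12 + j\right)^{2}$ ($r{\left(j \right)} = \left(j + \left(12 + 3 \cdot 0\right)\right)^{2} = \left(j + \left(12 + 0\right)\right)^{2} = \left(j + 12\right)^{2} = \left(12 + j\right)^{2}$)
$r{\left(x{\left(8,15 \right)} \right)} + 16733 = \left(12 + \left(8 + 2 \cdot 8\right)\right)^{2} + 16733 = \left(12 + \left(8 + 16\right)\right)^{2} + 16733 = \left(12 + 24\right)^{2} + 16733 = 36^{2} + 16733 = 1296 + 16733 = 18029$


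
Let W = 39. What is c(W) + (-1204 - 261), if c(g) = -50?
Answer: -1515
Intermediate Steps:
c(W) + (-1204 - 261) = -50 + (-1204 - 261) = -50 - 1465 = -1515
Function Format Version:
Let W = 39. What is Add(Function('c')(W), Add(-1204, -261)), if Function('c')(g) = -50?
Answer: -1515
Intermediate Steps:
Add(Function('c')(W), Add(-1204, -261)) = Add(-50, Add(-1204, -261)) = Add(-50, -1465) = -1515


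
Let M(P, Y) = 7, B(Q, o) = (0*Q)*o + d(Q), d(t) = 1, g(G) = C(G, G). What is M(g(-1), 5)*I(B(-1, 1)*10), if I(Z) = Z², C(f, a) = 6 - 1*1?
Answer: 700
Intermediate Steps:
C(f, a) = 5 (C(f, a) = 6 - 1 = 5)
g(G) = 5
B(Q, o) = 1 (B(Q, o) = (0*Q)*o + 1 = 0*o + 1 = 0 + 1 = 1)
M(g(-1), 5)*I(B(-1, 1)*10) = 7*(1*10)² = 7*10² = 7*100 = 700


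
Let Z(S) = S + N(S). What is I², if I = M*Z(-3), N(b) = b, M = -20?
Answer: 14400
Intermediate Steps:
Z(S) = 2*S (Z(S) = S + S = 2*S)
I = 120 (I = -40*(-3) = -20*(-6) = 120)
I² = 120² = 14400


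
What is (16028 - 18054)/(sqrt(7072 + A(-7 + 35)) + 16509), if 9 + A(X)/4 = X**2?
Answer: -33447234/272536909 + 4052*sqrt(2543)/272536909 ≈ -0.12198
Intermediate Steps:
A(X) = -36 + 4*X**2
(16028 - 18054)/(sqrt(7072 + A(-7 + 35)) + 16509) = (16028 - 18054)/(sqrt(7072 + (-36 + 4*(-7 + 35)**2)) + 16509) = -2026/(sqrt(7072 + (-36 + 4*28**2)) + 16509) = -2026/(sqrt(7072 + (-36 + 4*784)) + 16509) = -2026/(sqrt(7072 + (-36 + 3136)) + 16509) = -2026/(sqrt(7072 + 3100) + 16509) = -2026/(sqrt(10172) + 16509) = -2026/(2*sqrt(2543) + 16509) = -2026/(16509 + 2*sqrt(2543))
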